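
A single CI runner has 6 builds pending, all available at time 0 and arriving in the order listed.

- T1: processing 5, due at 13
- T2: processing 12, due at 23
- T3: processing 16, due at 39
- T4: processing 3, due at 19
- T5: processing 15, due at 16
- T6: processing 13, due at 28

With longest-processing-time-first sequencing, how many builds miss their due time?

LPT (decreasing processing time): T3 T5 T6 T2 T1 T4.
T3: 0→16, due 39, tardiness 0
T5: 16→31, due 16, tardiness 15
T6: 31→44, due 28, tardiness 16
T2: 44→56, due 23, tardiness 33
T1: 56→61, due 13, tardiness 48
T4: 61→64, due 19, tardiness 45
Late builds: 5.

5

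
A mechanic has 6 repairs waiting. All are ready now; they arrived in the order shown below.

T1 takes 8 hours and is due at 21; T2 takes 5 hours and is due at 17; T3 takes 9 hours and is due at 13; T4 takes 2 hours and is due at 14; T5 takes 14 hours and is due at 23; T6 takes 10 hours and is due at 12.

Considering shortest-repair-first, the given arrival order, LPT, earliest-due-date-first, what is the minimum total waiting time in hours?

SPT (increasing processing time): T4 T2 T1 T3 T6 T5.
T4: waits 0, runs 0→2
T2: waits 2, runs 2→7
T1: waits 7, runs 7→15
T3: waits 15, runs 15→24
T6: waits 24, runs 24→34
T5: waits 34, runs 34→48
Sum = 0+2+7+15+24+34 = 82.
FIFO (arrival order): T1 T2 T3 T4 T5 T6.
T1: waits 0, runs 0→8
T2: waits 8, runs 8→13
T3: waits 13, runs 13→22
T4: waits 22, runs 22→24
T5: waits 24, runs 24→38
T6: waits 38, runs 38→48
Sum = 0+8+13+22+24+38 = 105.
LPT (decreasing processing time): T5 T6 T3 T1 T2 T4.
T5: waits 0, runs 0→14
T6: waits 14, runs 14→24
T3: waits 24, runs 24→33
T1: waits 33, runs 33→41
T2: waits 41, runs 41→46
T4: waits 46, runs 46→48
Sum = 0+14+24+33+41+46 = 158.
EDD (increasing due date): T6 T3 T4 T2 T1 T5.
T6: waits 0, runs 0→10
T3: waits 10, runs 10→19
T4: waits 19, runs 19→21
T2: waits 21, runs 21→26
T1: waits 26, runs 26→34
T5: waits 34, runs 34→48
Sum = 0+10+19+21+26+34 = 110.
SPT 82, FIFO 105, LPT 158, EDD 110 → minimum 82.

82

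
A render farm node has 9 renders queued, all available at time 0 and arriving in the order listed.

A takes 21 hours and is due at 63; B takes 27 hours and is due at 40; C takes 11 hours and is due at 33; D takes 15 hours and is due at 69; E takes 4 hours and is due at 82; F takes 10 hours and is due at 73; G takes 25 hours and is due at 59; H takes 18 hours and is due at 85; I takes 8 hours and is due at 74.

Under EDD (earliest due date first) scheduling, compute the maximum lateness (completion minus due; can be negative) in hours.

54

EDD (increasing due date): C B G A D F I E H.
C: 0→11, due 33, lateness -22
B: 11→38, due 40, lateness -2
G: 38→63, due 59, lateness 4
A: 63→84, due 63, lateness 21
D: 84→99, due 69, lateness 30
F: 99→109, due 73, lateness 36
I: 109→117, due 74, lateness 43
E: 117→121, due 82, lateness 39
H: 121→139, due 85, lateness 54
Maximum = 54.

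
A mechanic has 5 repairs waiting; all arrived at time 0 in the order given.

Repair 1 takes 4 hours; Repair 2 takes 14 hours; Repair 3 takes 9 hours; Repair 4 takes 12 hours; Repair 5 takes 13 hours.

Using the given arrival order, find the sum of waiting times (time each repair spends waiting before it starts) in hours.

FIFO (arrival order): Repair 1 Repair 2 Repair 3 Repair 4 Repair 5.
Repair 1: waits 0, runs 0→4
Repair 2: waits 4, runs 4→18
Repair 3: waits 18, runs 18→27
Repair 4: waits 27, runs 27→39
Repair 5: waits 39, runs 39→52
Sum = 0+4+18+27+39 = 88.

88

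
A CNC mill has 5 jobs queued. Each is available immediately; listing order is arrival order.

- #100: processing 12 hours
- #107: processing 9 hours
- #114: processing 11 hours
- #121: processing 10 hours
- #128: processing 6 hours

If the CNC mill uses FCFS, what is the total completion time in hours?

FIFO (arrival order): #100 #107 #114 #121 #128.
#100: 0→12
#107: 12→21
#114: 21→32
#121: 32→42
#128: 42→48
Sum = 12+21+32+42+48 = 155.

155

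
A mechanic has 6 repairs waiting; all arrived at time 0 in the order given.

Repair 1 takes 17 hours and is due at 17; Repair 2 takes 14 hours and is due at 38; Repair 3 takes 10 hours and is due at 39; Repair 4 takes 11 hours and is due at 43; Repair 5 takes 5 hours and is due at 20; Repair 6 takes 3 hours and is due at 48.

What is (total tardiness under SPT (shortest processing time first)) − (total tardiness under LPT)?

-14

SPT (increasing processing time): Repair 6 Repair 5 Repair 3 Repair 4 Repair 2 Repair 1.
Repair 6: 0→3, due 48, tardiness 0
Repair 5: 3→8, due 20, tardiness 0
Repair 3: 8→18, due 39, tardiness 0
Repair 4: 18→29, due 43, tardiness 0
Repair 2: 29→43, due 38, tardiness 5
Repair 1: 43→60, due 17, tardiness 43
Sum = 0+0+0+0+5+43 = 48.
LPT (decreasing processing time): Repair 1 Repair 2 Repair 4 Repair 3 Repair 5 Repair 6.
Repair 1: 0→17, due 17, tardiness 0
Repair 2: 17→31, due 38, tardiness 0
Repair 4: 31→42, due 43, tardiness 0
Repair 3: 42→52, due 39, tardiness 13
Repair 5: 52→57, due 20, tardiness 37
Repair 6: 57→60, due 48, tardiness 12
Sum = 0+0+0+13+37+12 = 62.
Difference = 48 − 62 = -14.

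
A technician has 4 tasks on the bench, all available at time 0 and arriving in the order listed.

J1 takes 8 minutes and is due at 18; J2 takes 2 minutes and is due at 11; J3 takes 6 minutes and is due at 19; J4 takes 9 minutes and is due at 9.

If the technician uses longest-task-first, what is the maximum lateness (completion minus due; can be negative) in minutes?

LPT (decreasing processing time): J4 J1 J3 J2.
J4: 0→9, due 9, lateness 0
J1: 9→17, due 18, lateness -1
J3: 17→23, due 19, lateness 4
J2: 23→25, due 11, lateness 14
Maximum = 14.

14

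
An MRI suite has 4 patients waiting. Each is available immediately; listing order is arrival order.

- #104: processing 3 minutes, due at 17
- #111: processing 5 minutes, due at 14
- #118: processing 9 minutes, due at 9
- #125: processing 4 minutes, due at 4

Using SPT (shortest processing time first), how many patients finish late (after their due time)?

SPT (increasing processing time): #104 #125 #111 #118.
#104: 0→3, due 17, tardiness 0
#125: 3→7, due 4, tardiness 3
#111: 7→12, due 14, tardiness 0
#118: 12→21, due 9, tardiness 12
Late patients: 2.

2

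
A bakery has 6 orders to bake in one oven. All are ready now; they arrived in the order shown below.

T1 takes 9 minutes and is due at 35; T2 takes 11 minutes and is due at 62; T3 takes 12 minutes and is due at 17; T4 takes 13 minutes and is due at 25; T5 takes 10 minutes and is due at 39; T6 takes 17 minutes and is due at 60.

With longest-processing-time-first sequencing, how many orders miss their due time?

LPT (decreasing processing time): T6 T4 T3 T2 T5 T1.
T6: 0→17, due 60, tardiness 0
T4: 17→30, due 25, tardiness 5
T3: 30→42, due 17, tardiness 25
T2: 42→53, due 62, tardiness 0
T5: 53→63, due 39, tardiness 24
T1: 63→72, due 35, tardiness 37
Late orders: 4.

4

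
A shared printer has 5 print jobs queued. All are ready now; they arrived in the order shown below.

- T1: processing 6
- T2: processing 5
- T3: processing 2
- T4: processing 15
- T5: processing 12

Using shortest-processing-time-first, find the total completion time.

87

SPT (increasing processing time): T3 T2 T1 T5 T4.
T3: 0→2
T2: 2→7
T1: 7→13
T5: 13→25
T4: 25→40
Sum = 2+7+13+25+40 = 87.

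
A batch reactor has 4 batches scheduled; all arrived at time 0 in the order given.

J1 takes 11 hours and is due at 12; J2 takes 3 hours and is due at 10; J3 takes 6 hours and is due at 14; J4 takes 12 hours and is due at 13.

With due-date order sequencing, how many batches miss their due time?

3

EDD (increasing due date): J2 J1 J4 J3.
J2: 0→3, due 10, tardiness 0
J1: 3→14, due 12, tardiness 2
J4: 14→26, due 13, tardiness 13
J3: 26→32, due 14, tardiness 18
Late batches: 3.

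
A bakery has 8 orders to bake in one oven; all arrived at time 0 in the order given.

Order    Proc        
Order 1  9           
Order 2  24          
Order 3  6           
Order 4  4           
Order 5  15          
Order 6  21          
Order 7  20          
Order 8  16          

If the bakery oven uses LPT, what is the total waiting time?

527

LPT (decreasing processing time): Order 2 Order 6 Order 7 Order 8 Order 5 Order 1 Order 3 Order 4.
Order 2: waits 0, runs 0→24
Order 6: waits 24, runs 24→45
Order 7: waits 45, runs 45→65
Order 8: waits 65, runs 65→81
Order 5: waits 81, runs 81→96
Order 1: waits 96, runs 96→105
Order 3: waits 105, runs 105→111
Order 4: waits 111, runs 111→115
Sum = 0+24+45+65+81+96+105+111 = 527.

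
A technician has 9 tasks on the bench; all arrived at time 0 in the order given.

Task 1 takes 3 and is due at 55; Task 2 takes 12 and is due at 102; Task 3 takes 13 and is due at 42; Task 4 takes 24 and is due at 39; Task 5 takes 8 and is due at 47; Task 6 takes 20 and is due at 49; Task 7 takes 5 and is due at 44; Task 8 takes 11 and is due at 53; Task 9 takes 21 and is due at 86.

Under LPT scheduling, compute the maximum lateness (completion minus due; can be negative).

70

LPT (decreasing processing time): Task 4 Task 9 Task 6 Task 3 Task 2 Task 8 Task 5 Task 7 Task 1.
Task 4: 0→24, due 39, lateness -15
Task 9: 24→45, due 86, lateness -41
Task 6: 45→65, due 49, lateness 16
Task 3: 65→78, due 42, lateness 36
Task 2: 78→90, due 102, lateness -12
Task 8: 90→101, due 53, lateness 48
Task 5: 101→109, due 47, lateness 62
Task 7: 109→114, due 44, lateness 70
Task 1: 114→117, due 55, lateness 62
Maximum = 70.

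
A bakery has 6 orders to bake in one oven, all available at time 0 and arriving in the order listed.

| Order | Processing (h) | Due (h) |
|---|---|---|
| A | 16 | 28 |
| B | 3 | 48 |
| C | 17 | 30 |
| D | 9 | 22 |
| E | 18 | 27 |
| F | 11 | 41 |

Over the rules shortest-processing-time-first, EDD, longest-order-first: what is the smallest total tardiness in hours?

SPT (increasing processing time): B D F A C E.
B: 0→3, due 48, tardiness 0
D: 3→12, due 22, tardiness 0
F: 12→23, due 41, tardiness 0
A: 23→39, due 28, tardiness 11
C: 39→56, due 30, tardiness 26
E: 56→74, due 27, tardiness 47
Sum = 0+0+0+11+26+47 = 84.
EDD (increasing due date): D E A C F B.
D: 0→9, due 22, tardiness 0
E: 9→27, due 27, tardiness 0
A: 27→43, due 28, tardiness 15
C: 43→60, due 30, tardiness 30
F: 60→71, due 41, tardiness 30
B: 71→74, due 48, tardiness 26
Sum = 0+0+15+30+30+26 = 101.
LPT (decreasing processing time): E C A F D B.
E: 0→18, due 27, tardiness 0
C: 18→35, due 30, tardiness 5
A: 35→51, due 28, tardiness 23
F: 51→62, due 41, tardiness 21
D: 62→71, due 22, tardiness 49
B: 71→74, due 48, tardiness 26
Sum = 0+5+23+21+49+26 = 124.
SPT 84, EDD 101, LPT 124 → minimum 84.

84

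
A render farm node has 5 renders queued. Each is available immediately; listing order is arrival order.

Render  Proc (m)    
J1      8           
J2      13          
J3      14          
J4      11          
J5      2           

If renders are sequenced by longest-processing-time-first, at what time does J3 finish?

LPT (decreasing processing time): J3 J2 J4 J1 J5.
J3: 0→14

14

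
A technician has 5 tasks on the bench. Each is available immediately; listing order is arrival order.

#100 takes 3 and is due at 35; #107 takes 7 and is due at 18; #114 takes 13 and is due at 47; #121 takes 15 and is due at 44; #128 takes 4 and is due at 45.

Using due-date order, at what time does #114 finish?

EDD (increasing due date): #107 #100 #121 #128 #114.
#107: 0→7
#100: 7→10
#121: 10→25
#128: 25→29
#114: 29→42

42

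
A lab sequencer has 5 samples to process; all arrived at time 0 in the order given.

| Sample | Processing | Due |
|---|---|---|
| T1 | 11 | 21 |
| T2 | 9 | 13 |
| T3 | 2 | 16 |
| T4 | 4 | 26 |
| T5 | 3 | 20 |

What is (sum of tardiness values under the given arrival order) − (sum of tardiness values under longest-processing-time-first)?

-5

FIFO (arrival order): T1 T2 T3 T4 T5.
T1: 0→11, due 21, tardiness 0
T2: 11→20, due 13, tardiness 7
T3: 20→22, due 16, tardiness 6
T4: 22→26, due 26, tardiness 0
T5: 26→29, due 20, tardiness 9
Sum = 0+7+6+0+9 = 22.
LPT (decreasing processing time): T1 T2 T4 T5 T3.
T1: 0→11, due 21, tardiness 0
T2: 11→20, due 13, tardiness 7
T4: 20→24, due 26, tardiness 0
T5: 24→27, due 20, tardiness 7
T3: 27→29, due 16, tardiness 13
Sum = 0+7+0+7+13 = 27.
Difference = 22 − 27 = -5.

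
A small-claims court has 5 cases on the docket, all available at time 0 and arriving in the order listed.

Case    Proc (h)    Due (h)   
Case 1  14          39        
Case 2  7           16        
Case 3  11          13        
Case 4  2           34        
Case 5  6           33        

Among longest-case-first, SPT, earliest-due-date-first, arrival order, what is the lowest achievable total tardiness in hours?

3

LPT (decreasing processing time): Case 1 Case 3 Case 2 Case 5 Case 4.
Case 1: 0→14, due 39, tardiness 0
Case 3: 14→25, due 13, tardiness 12
Case 2: 25→32, due 16, tardiness 16
Case 5: 32→38, due 33, tardiness 5
Case 4: 38→40, due 34, tardiness 6
Sum = 0+12+16+5+6 = 39.
SPT (increasing processing time): Case 4 Case 5 Case 2 Case 3 Case 1.
Case 4: 0→2, due 34, tardiness 0
Case 5: 2→8, due 33, tardiness 0
Case 2: 8→15, due 16, tardiness 0
Case 3: 15→26, due 13, tardiness 13
Case 1: 26→40, due 39, tardiness 1
Sum = 0+0+0+13+1 = 14.
EDD (increasing due date): Case 3 Case 2 Case 5 Case 4 Case 1.
Case 3: 0→11, due 13, tardiness 0
Case 2: 11→18, due 16, tardiness 2
Case 5: 18→24, due 33, tardiness 0
Case 4: 24→26, due 34, tardiness 0
Case 1: 26→40, due 39, tardiness 1
Sum = 0+2+0+0+1 = 3.
FIFO (arrival order): Case 1 Case 2 Case 3 Case 4 Case 5.
Case 1: 0→14, due 39, tardiness 0
Case 2: 14→21, due 16, tardiness 5
Case 3: 21→32, due 13, tardiness 19
Case 4: 32→34, due 34, tardiness 0
Case 5: 34→40, due 33, tardiness 7
Sum = 0+5+19+0+7 = 31.
LPT 39, SPT 14, EDD 3, FIFO 31 → minimum 3.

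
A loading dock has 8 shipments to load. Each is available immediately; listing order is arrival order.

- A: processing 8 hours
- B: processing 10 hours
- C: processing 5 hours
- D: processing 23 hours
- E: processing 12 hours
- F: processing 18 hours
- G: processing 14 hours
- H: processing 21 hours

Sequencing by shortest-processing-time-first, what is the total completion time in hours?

SPT (increasing processing time): C A B E G F H D.
C: 0→5
A: 5→13
B: 13→23
E: 23→35
G: 35→49
F: 49→67
H: 67→88
D: 88→111
Sum = 5+13+23+35+49+67+88+111 = 391.

391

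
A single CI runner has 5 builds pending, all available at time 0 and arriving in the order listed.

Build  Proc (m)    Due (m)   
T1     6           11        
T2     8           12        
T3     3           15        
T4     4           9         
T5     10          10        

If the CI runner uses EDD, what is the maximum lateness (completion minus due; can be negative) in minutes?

EDD (increasing due date): T4 T5 T1 T2 T3.
T4: 0→4, due 9, lateness -5
T5: 4→14, due 10, lateness 4
T1: 14→20, due 11, lateness 9
T2: 20→28, due 12, lateness 16
T3: 28→31, due 15, lateness 16
Maximum = 16.

16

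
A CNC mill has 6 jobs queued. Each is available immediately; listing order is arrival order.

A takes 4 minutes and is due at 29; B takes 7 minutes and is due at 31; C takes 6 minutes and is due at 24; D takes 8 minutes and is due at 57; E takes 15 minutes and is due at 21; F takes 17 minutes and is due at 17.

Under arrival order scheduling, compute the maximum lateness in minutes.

40

FIFO (arrival order): A B C D E F.
A: 0→4, due 29, lateness -25
B: 4→11, due 31, lateness -20
C: 11→17, due 24, lateness -7
D: 17→25, due 57, lateness -32
E: 25→40, due 21, lateness 19
F: 40→57, due 17, lateness 40
Maximum = 40.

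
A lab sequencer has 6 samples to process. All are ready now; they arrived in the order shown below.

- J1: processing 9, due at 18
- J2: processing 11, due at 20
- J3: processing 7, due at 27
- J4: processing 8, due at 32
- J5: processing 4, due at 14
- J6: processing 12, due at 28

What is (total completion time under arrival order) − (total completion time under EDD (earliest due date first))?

FIFO (arrival order): J1 J2 J3 J4 J5 J6.
J1: 0→9
J2: 9→20
J3: 20→27
J4: 27→35
J5: 35→39
J6: 39→51
Sum = 9+20+27+35+39+51 = 181.
EDD (increasing due date): J5 J1 J2 J3 J6 J4.
J5: 0→4
J1: 4→13
J2: 13→24
J3: 24→31
J6: 31→43
J4: 43→51
Sum = 4+13+24+31+43+51 = 166.
Difference = 181 − 166 = 15.

15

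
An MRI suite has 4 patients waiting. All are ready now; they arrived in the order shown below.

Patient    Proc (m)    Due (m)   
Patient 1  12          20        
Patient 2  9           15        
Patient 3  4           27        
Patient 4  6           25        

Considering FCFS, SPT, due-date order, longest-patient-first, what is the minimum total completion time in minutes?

FIFO (arrival order): Patient 1 Patient 2 Patient 3 Patient 4.
Patient 1: 0→12
Patient 2: 12→21
Patient 3: 21→25
Patient 4: 25→31
Sum = 12+21+25+31 = 89.
SPT (increasing processing time): Patient 3 Patient 4 Patient 2 Patient 1.
Patient 3: 0→4
Patient 4: 4→10
Patient 2: 10→19
Patient 1: 19→31
Sum = 4+10+19+31 = 64.
EDD (increasing due date): Patient 2 Patient 1 Patient 4 Patient 3.
Patient 2: 0→9
Patient 1: 9→21
Patient 4: 21→27
Patient 3: 27→31
Sum = 9+21+27+31 = 88.
LPT (decreasing processing time): Patient 1 Patient 2 Patient 4 Patient 3.
Patient 1: 0→12
Patient 2: 12→21
Patient 4: 21→27
Patient 3: 27→31
Sum = 12+21+27+31 = 91.
FIFO 89, SPT 64, EDD 88, LPT 91 → minimum 64.

64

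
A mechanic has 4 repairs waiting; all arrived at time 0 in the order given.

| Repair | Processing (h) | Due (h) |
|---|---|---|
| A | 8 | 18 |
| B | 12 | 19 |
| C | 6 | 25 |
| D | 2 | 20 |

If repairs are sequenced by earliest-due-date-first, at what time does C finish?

28

EDD (increasing due date): A B D C.
A: 0→8
B: 8→20
D: 20→22
C: 22→28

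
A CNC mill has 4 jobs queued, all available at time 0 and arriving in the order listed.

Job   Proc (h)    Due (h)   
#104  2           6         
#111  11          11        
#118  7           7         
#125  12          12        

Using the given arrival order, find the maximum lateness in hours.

FIFO (arrival order): #104 #111 #118 #125.
#104: 0→2, due 6, lateness -4
#111: 2→13, due 11, lateness 2
#118: 13→20, due 7, lateness 13
#125: 20→32, due 12, lateness 20
Maximum = 20.

20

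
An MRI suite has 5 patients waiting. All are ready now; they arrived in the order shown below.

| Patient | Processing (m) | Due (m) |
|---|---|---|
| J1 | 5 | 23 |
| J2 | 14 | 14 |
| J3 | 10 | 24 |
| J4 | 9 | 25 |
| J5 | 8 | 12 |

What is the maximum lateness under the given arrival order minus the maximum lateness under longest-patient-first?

5

FIFO (arrival order): J1 J2 J3 J4 J5.
J1: 0→5, due 23, lateness -18
J2: 5→19, due 14, lateness 5
J3: 19→29, due 24, lateness 5
J4: 29→38, due 25, lateness 13
J5: 38→46, due 12, lateness 34
Maximum = 34.
LPT (decreasing processing time): J2 J3 J4 J5 J1.
J2: 0→14, due 14, lateness 0
J3: 14→24, due 24, lateness 0
J4: 24→33, due 25, lateness 8
J5: 33→41, due 12, lateness 29
J1: 41→46, due 23, lateness 23
Maximum = 29.
Difference = 34 − 29 = 5.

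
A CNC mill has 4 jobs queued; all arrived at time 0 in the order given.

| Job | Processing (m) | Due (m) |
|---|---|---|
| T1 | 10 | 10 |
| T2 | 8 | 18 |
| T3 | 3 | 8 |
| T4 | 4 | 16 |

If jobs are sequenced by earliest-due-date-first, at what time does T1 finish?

EDD (increasing due date): T3 T1 T4 T2.
T3: 0→3
T1: 3→13

13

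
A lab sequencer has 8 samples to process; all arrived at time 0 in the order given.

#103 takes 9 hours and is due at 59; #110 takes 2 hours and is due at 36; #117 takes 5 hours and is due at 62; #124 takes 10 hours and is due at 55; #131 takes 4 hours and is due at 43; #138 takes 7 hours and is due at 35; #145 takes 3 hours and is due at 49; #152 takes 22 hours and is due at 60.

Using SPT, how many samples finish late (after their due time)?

1

SPT (increasing processing time): #110 #145 #131 #117 #138 #103 #124 #152.
#110: 0→2, due 36, tardiness 0
#145: 2→5, due 49, tardiness 0
#131: 5→9, due 43, tardiness 0
#117: 9→14, due 62, tardiness 0
#138: 14→21, due 35, tardiness 0
#103: 21→30, due 59, tardiness 0
#124: 30→40, due 55, tardiness 0
#152: 40→62, due 60, tardiness 2
Late samples: 1.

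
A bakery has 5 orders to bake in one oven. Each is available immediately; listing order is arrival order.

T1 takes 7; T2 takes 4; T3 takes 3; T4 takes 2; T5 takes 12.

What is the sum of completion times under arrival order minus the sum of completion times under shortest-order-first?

FIFO (arrival order): T1 T2 T3 T4 T5.
T1: 0→7
T2: 7→11
T3: 11→14
T4: 14→16
T5: 16→28
Sum = 7+11+14+16+28 = 76.
SPT (increasing processing time): T4 T3 T2 T1 T5.
T4: 0→2
T3: 2→5
T2: 5→9
T1: 9→16
T5: 16→28
Sum = 2+5+9+16+28 = 60.
Difference = 76 − 60 = 16.

16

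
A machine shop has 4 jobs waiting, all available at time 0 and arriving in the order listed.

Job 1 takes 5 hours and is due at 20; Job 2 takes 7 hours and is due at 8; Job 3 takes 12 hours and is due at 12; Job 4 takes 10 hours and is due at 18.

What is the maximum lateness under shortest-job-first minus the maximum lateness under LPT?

1

SPT (increasing processing time): Job 1 Job 2 Job 4 Job 3.
Job 1: 0→5, due 20, lateness -15
Job 2: 5→12, due 8, lateness 4
Job 4: 12→22, due 18, lateness 4
Job 3: 22→34, due 12, lateness 22
Maximum = 22.
LPT (decreasing processing time): Job 3 Job 4 Job 2 Job 1.
Job 3: 0→12, due 12, lateness 0
Job 4: 12→22, due 18, lateness 4
Job 2: 22→29, due 8, lateness 21
Job 1: 29→34, due 20, lateness 14
Maximum = 21.
Difference = 22 − 21 = 1.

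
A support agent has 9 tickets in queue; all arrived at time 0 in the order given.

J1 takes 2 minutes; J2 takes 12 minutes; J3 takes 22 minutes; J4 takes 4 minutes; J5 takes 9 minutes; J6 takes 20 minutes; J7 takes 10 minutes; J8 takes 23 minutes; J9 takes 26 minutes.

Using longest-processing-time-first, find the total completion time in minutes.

LPT (decreasing processing time): J9 J8 J3 J6 J2 J7 J5 J4 J1.
J9: 0→26
J8: 26→49
J3: 49→71
J6: 71→91
J2: 91→103
J7: 103→113
J5: 113→122
J4: 122→126
J1: 126→128
Sum = 26+49+71+91+103+113+122+126+128 = 829.

829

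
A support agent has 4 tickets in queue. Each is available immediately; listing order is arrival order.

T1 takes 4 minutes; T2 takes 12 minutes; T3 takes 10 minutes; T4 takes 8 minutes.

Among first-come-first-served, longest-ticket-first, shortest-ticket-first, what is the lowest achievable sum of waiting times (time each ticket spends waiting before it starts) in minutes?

38

FIFO (arrival order): T1 T2 T3 T4.
T1: waits 0, runs 0→4
T2: waits 4, runs 4→16
T3: waits 16, runs 16→26
T4: waits 26, runs 26→34
Sum = 0+4+16+26 = 46.
LPT (decreasing processing time): T2 T3 T4 T1.
T2: waits 0, runs 0→12
T3: waits 12, runs 12→22
T4: waits 22, runs 22→30
T1: waits 30, runs 30→34
Sum = 0+12+22+30 = 64.
SPT (increasing processing time): T1 T4 T3 T2.
T1: waits 0, runs 0→4
T4: waits 4, runs 4→12
T3: waits 12, runs 12→22
T2: waits 22, runs 22→34
Sum = 0+4+12+22 = 38.
FIFO 46, LPT 64, SPT 38 → minimum 38.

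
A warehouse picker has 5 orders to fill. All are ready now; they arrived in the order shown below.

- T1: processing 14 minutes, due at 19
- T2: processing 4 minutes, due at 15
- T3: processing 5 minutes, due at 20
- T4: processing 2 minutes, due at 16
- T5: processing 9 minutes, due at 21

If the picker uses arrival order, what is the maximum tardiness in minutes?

FIFO (arrival order): T1 T2 T3 T4 T5.
T1: 0→14, due 19, tardiness 0
T2: 14→18, due 15, tardiness 3
T3: 18→23, due 20, tardiness 3
T4: 23→25, due 16, tardiness 9
T5: 25→34, due 21, tardiness 13
Maximum = 13.

13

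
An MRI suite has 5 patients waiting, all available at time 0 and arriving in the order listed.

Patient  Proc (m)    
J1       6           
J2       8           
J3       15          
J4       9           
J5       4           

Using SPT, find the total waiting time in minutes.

SPT (increasing processing time): J5 J1 J2 J4 J3.
J5: waits 0, runs 0→4
J1: waits 4, runs 4→10
J2: waits 10, runs 10→18
J4: waits 18, runs 18→27
J3: waits 27, runs 27→42
Sum = 0+4+10+18+27 = 59.

59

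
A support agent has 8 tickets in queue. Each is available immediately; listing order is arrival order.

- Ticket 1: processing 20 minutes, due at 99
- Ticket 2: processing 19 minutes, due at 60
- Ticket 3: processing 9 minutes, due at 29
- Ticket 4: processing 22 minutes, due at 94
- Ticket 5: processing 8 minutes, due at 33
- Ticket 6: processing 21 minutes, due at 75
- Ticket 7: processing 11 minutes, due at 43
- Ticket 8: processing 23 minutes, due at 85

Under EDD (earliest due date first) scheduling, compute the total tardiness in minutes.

EDD (increasing due date): Ticket 3 Ticket 5 Ticket 7 Ticket 2 Ticket 6 Ticket 8 Ticket 4 Ticket 1.
Ticket 3: 0→9, due 29, tardiness 0
Ticket 5: 9→17, due 33, tardiness 0
Ticket 7: 17→28, due 43, tardiness 0
Ticket 2: 28→47, due 60, tardiness 0
Ticket 6: 47→68, due 75, tardiness 0
Ticket 8: 68→91, due 85, tardiness 6
Ticket 4: 91→113, due 94, tardiness 19
Ticket 1: 113→133, due 99, tardiness 34
Sum = 0+0+0+0+0+6+19+34 = 59.

59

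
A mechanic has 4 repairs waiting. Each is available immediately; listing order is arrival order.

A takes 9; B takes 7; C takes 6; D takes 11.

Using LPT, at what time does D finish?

LPT (decreasing processing time): D A B C.
D: 0→11

11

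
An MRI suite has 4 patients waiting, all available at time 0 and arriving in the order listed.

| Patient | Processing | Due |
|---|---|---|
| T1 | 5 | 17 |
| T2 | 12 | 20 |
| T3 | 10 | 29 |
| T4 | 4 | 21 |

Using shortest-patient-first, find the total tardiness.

SPT (increasing processing time): T4 T1 T3 T2.
T4: 0→4, due 21, tardiness 0
T1: 4→9, due 17, tardiness 0
T3: 9→19, due 29, tardiness 0
T2: 19→31, due 20, tardiness 11
Sum = 0+0+0+11 = 11.

11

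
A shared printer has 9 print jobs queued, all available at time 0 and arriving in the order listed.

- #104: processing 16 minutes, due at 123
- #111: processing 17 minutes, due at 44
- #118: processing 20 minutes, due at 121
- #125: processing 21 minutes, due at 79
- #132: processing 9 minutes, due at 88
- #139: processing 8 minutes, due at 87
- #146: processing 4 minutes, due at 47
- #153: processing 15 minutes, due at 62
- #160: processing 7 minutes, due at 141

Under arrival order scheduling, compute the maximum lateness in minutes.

FIFO (arrival order): #104 #111 #118 #125 #132 #139 #146 #153 #160.
#104: 0→16, due 123, lateness -107
#111: 16→33, due 44, lateness -11
#118: 33→53, due 121, lateness -68
#125: 53→74, due 79, lateness -5
#132: 74→83, due 88, lateness -5
#139: 83→91, due 87, lateness 4
#146: 91→95, due 47, lateness 48
#153: 95→110, due 62, lateness 48
#160: 110→117, due 141, lateness -24
Maximum = 48.

48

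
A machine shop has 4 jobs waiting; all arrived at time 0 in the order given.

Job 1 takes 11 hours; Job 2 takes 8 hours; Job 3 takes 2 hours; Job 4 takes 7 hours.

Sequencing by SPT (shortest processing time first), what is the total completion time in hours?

SPT (increasing processing time): Job 3 Job 4 Job 2 Job 1.
Job 3: 0→2
Job 4: 2→9
Job 2: 9→17
Job 1: 17→28
Sum = 2+9+17+28 = 56.

56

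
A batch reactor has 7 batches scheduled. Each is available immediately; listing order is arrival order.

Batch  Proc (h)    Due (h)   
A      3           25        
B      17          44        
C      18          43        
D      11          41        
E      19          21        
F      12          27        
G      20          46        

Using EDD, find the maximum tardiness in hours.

EDD (increasing due date): E A F D C B G.
E: 0→19, due 21, tardiness 0
A: 19→22, due 25, tardiness 0
F: 22→34, due 27, tardiness 7
D: 34→45, due 41, tardiness 4
C: 45→63, due 43, tardiness 20
B: 63→80, due 44, tardiness 36
G: 80→100, due 46, tardiness 54
Maximum = 54.

54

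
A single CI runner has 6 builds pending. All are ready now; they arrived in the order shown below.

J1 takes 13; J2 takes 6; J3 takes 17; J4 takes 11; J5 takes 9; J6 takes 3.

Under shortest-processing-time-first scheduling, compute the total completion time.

SPT (increasing processing time): J6 J2 J5 J4 J1 J3.
J6: 0→3
J2: 3→9
J5: 9→18
J4: 18→29
J1: 29→42
J3: 42→59
Sum = 3+9+18+29+42+59 = 160.

160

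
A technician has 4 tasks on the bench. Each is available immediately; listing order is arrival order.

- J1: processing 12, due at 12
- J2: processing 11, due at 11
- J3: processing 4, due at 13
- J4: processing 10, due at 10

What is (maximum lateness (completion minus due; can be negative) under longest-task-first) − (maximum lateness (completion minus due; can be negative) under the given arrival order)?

-3

LPT (decreasing processing time): J1 J2 J4 J3.
J1: 0→12, due 12, lateness 0
J2: 12→23, due 11, lateness 12
J4: 23→33, due 10, lateness 23
J3: 33→37, due 13, lateness 24
Maximum = 24.
FIFO (arrival order): J1 J2 J3 J4.
J1: 0→12, due 12, lateness 0
J2: 12→23, due 11, lateness 12
J3: 23→27, due 13, lateness 14
J4: 27→37, due 10, lateness 27
Maximum = 27.
Difference = 24 − 27 = -3.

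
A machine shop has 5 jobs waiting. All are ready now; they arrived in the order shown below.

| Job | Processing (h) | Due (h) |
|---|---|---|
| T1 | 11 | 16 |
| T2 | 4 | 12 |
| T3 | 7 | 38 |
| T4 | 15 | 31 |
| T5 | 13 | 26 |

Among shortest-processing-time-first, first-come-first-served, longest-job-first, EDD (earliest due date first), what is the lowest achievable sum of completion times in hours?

SPT (increasing processing time): T2 T3 T1 T5 T4.
T2: 0→4
T3: 4→11
T1: 11→22
T5: 22→35
T4: 35→50
Sum = 4+11+22+35+50 = 122.
FIFO (arrival order): T1 T2 T3 T4 T5.
T1: 0→11
T2: 11→15
T3: 15→22
T4: 22→37
T5: 37→50
Sum = 11+15+22+37+50 = 135.
LPT (decreasing processing time): T4 T5 T1 T3 T2.
T4: 0→15
T5: 15→28
T1: 28→39
T3: 39→46
T2: 46→50
Sum = 15+28+39+46+50 = 178.
EDD (increasing due date): T2 T1 T5 T4 T3.
T2: 0→4
T1: 4→15
T5: 15→28
T4: 28→43
T3: 43→50
Sum = 4+15+28+43+50 = 140.
SPT 122, FIFO 135, LPT 178, EDD 140 → minimum 122.

122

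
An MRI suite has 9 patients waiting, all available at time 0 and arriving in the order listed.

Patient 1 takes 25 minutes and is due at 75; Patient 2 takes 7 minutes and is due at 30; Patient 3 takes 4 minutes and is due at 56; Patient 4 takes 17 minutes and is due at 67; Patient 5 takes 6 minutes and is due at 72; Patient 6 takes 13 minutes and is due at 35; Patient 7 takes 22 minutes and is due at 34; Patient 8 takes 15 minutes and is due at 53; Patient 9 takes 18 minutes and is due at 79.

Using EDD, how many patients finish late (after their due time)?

EDD (increasing due date): Patient 2 Patient 7 Patient 6 Patient 8 Patient 3 Patient 4 Patient 5 Patient 1 Patient 9.
Patient 2: 0→7, due 30, tardiness 0
Patient 7: 7→29, due 34, tardiness 0
Patient 6: 29→42, due 35, tardiness 7
Patient 8: 42→57, due 53, tardiness 4
Patient 3: 57→61, due 56, tardiness 5
Patient 4: 61→78, due 67, tardiness 11
Patient 5: 78→84, due 72, tardiness 12
Patient 1: 84→109, due 75, tardiness 34
Patient 9: 109→127, due 79, tardiness 48
Late patients: 7.

7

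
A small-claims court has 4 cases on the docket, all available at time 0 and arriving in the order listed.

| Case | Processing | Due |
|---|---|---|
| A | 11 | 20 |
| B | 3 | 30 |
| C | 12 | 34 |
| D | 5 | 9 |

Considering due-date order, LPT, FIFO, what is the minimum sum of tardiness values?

0

EDD (increasing due date): D A B C.
D: 0→5, due 9, tardiness 0
A: 5→16, due 20, tardiness 0
B: 16→19, due 30, tardiness 0
C: 19→31, due 34, tardiness 0
Sum = 0+0+0+0 = 0.
LPT (decreasing processing time): C A D B.
C: 0→12, due 34, tardiness 0
A: 12→23, due 20, tardiness 3
D: 23→28, due 9, tardiness 19
B: 28→31, due 30, tardiness 1
Sum = 0+3+19+1 = 23.
FIFO (arrival order): A B C D.
A: 0→11, due 20, tardiness 0
B: 11→14, due 30, tardiness 0
C: 14→26, due 34, tardiness 0
D: 26→31, due 9, tardiness 22
Sum = 0+0+0+22 = 22.
EDD 0, LPT 23, FIFO 22 → minimum 0.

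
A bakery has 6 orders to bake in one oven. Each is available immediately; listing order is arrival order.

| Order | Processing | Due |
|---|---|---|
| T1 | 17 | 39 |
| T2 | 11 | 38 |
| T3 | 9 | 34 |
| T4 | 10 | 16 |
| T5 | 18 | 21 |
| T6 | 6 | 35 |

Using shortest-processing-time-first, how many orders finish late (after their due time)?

SPT (increasing processing time): T6 T3 T4 T2 T1 T5.
T6: 0→6, due 35, tardiness 0
T3: 6→15, due 34, tardiness 0
T4: 15→25, due 16, tardiness 9
T2: 25→36, due 38, tardiness 0
T1: 36→53, due 39, tardiness 14
T5: 53→71, due 21, tardiness 50
Late orders: 3.

3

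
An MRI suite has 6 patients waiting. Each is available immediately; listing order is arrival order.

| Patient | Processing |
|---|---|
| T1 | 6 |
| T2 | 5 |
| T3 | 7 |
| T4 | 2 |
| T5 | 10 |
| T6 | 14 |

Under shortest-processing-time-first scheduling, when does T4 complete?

2

SPT (increasing processing time): T4 T2 T1 T3 T5 T6.
T4: 0→2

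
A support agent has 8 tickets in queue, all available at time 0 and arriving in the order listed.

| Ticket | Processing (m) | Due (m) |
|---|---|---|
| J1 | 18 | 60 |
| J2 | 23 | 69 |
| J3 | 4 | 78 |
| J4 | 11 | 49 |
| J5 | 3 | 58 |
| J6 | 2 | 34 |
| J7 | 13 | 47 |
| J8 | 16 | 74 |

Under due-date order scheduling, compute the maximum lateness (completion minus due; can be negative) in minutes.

12

EDD (increasing due date): J6 J7 J4 J5 J1 J2 J8 J3.
J6: 0→2, due 34, lateness -32
J7: 2→15, due 47, lateness -32
J4: 15→26, due 49, lateness -23
J5: 26→29, due 58, lateness -29
J1: 29→47, due 60, lateness -13
J2: 47→70, due 69, lateness 1
J8: 70→86, due 74, lateness 12
J3: 86→90, due 78, lateness 12
Maximum = 12.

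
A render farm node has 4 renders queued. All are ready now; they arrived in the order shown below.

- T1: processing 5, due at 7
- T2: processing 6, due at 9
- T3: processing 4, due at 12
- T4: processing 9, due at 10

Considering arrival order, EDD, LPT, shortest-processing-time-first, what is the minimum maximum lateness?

12

FIFO (arrival order): T1 T2 T3 T4.
T1: 0→5, due 7, lateness -2
T2: 5→11, due 9, lateness 2
T3: 11→15, due 12, lateness 3
T4: 15→24, due 10, lateness 14
Maximum = 14.
EDD (increasing due date): T1 T2 T4 T3.
T1: 0→5, due 7, lateness -2
T2: 5→11, due 9, lateness 2
T4: 11→20, due 10, lateness 10
T3: 20→24, due 12, lateness 12
Maximum = 12.
LPT (decreasing processing time): T4 T2 T1 T3.
T4: 0→9, due 10, lateness -1
T2: 9→15, due 9, lateness 6
T1: 15→20, due 7, lateness 13
T3: 20→24, due 12, lateness 12
Maximum = 13.
SPT (increasing processing time): T3 T1 T2 T4.
T3: 0→4, due 12, lateness -8
T1: 4→9, due 7, lateness 2
T2: 9→15, due 9, lateness 6
T4: 15→24, due 10, lateness 14
Maximum = 14.
FIFO 14, EDD 12, LPT 13, SPT 14 → minimum 12.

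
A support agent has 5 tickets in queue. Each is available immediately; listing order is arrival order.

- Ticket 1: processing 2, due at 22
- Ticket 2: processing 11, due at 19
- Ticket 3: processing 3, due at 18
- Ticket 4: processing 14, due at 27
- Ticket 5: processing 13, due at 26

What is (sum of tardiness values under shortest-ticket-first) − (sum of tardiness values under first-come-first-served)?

SPT (increasing processing time): Ticket 1 Ticket 3 Ticket 2 Ticket 5 Ticket 4.
Ticket 1: 0→2, due 22, tardiness 0
Ticket 3: 2→5, due 18, tardiness 0
Ticket 2: 5→16, due 19, tardiness 0
Ticket 5: 16→29, due 26, tardiness 3
Ticket 4: 29→43, due 27, tardiness 16
Sum = 0+0+0+3+16 = 19.
FIFO (arrival order): Ticket 1 Ticket 2 Ticket 3 Ticket 4 Ticket 5.
Ticket 1: 0→2, due 22, tardiness 0
Ticket 2: 2→13, due 19, tardiness 0
Ticket 3: 13→16, due 18, tardiness 0
Ticket 4: 16→30, due 27, tardiness 3
Ticket 5: 30→43, due 26, tardiness 17
Sum = 0+0+0+3+17 = 20.
Difference = 19 − 20 = -1.

-1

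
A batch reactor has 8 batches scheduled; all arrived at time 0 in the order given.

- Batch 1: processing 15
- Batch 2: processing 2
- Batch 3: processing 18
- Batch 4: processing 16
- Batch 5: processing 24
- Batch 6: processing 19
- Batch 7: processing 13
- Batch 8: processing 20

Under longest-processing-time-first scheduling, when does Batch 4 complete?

LPT (decreasing processing time): Batch 5 Batch 8 Batch 6 Batch 3 Batch 4 Batch 1 Batch 7 Batch 2.
Batch 5: 0→24
Batch 8: 24→44
Batch 6: 44→63
Batch 3: 63→81
Batch 4: 81→97

97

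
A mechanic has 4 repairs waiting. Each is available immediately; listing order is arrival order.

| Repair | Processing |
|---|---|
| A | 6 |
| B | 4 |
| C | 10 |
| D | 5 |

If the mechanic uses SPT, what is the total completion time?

SPT (increasing processing time): B D A C.
B: 0→4
D: 4→9
A: 9→15
C: 15→25
Sum = 4+9+15+25 = 53.

53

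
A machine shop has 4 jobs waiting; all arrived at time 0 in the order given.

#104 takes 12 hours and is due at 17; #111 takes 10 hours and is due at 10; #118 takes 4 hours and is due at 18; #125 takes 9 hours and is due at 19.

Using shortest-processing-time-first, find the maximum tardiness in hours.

SPT (increasing processing time): #118 #125 #111 #104.
#118: 0→4, due 18, tardiness 0
#125: 4→13, due 19, tardiness 0
#111: 13→23, due 10, tardiness 13
#104: 23→35, due 17, tardiness 18
Maximum = 18.

18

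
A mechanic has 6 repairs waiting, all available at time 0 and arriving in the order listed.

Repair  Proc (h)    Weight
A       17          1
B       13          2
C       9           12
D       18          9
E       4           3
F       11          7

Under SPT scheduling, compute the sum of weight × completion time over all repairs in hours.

SPT (increasing processing time): E C F B A D.
E: finishes 4, weight 3, w·C = 12
C: finishes 13, weight 12, w·C = 156
F: finishes 24, weight 7, w·C = 168
B: finishes 37, weight 2, w·C = 74
A: finishes 54, weight 1, w·C = 54
D: finishes 72, weight 9, w·C = 648
Sum = 12+156+168+74+54+648 = 1112.

1112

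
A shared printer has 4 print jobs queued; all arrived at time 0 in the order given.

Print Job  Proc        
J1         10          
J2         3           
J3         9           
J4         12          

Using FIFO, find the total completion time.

FIFO (arrival order): J1 J2 J3 J4.
J1: 0→10
J2: 10→13
J3: 13→22
J4: 22→34
Sum = 10+13+22+34 = 79.

79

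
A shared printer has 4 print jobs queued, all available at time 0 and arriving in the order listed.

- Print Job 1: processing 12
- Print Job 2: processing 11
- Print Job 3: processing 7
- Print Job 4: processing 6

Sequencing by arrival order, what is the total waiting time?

FIFO (arrival order): Print Job 1 Print Job 2 Print Job 3 Print Job 4.
Print Job 1: waits 0, runs 0→12
Print Job 2: waits 12, runs 12→23
Print Job 3: waits 23, runs 23→30
Print Job 4: waits 30, runs 30→36
Sum = 0+12+23+30 = 65.

65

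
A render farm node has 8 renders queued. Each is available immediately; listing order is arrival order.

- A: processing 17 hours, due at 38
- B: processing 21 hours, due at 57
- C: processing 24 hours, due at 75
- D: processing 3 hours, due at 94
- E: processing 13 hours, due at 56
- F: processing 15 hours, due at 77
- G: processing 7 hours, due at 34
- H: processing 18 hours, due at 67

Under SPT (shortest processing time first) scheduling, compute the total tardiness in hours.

SPT (increasing processing time): D G E F A H B C.
D: 0→3, due 94, tardiness 0
G: 3→10, due 34, tardiness 0
E: 10→23, due 56, tardiness 0
F: 23→38, due 77, tardiness 0
A: 38→55, due 38, tardiness 17
H: 55→73, due 67, tardiness 6
B: 73→94, due 57, tardiness 37
C: 94→118, due 75, tardiness 43
Sum = 0+0+0+0+17+6+37+43 = 103.

103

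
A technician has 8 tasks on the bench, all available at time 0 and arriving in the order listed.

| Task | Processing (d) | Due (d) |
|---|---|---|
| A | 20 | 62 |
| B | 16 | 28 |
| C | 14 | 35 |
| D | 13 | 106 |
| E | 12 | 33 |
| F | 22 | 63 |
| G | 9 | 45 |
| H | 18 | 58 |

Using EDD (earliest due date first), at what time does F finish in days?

111

EDD (increasing due date): B E C G H A F D.
B: 0→16
E: 16→28
C: 28→42
G: 42→51
H: 51→69
A: 69→89
F: 89→111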